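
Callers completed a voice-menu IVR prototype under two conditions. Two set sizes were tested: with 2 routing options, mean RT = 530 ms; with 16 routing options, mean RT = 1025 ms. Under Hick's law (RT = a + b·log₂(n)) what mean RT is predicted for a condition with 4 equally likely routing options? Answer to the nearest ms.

695 ms

RT is linear in log₂ n, so two points fix the line:
  b = (1025 − 530) / (log₂ 16 − log₂ 2) = 495 / (4 − 1) = 165 ms/bit
  a = 530 − 165 × 1 = 365 ms
Then RT(4) = 365 + 165 × log₂ 4 = 365 + 165 × 2 ≈ 695.000 ms.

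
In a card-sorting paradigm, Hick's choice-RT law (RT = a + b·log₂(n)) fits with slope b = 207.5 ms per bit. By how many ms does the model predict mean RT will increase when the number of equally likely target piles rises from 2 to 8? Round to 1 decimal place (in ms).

415.0 ms

ΔRT = (a + b log₂ n₂) − (a + b log₂ n₁) = b·(log₂ n₂ − log₂ n₁).
log₂(8) − log₂(2) = log₂(8/2) = log₂(4) = 2.
ΔRT = 207.5 × 2.0000 = 415.000 ms.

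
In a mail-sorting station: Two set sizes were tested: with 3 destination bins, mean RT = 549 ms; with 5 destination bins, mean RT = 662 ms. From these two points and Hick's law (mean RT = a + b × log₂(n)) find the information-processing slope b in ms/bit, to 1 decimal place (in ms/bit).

The slope on a log₂ axis is (662 − 549) / (2.3219 − 1.5850) = 153.331 ms/bit.

153.3 ms/bit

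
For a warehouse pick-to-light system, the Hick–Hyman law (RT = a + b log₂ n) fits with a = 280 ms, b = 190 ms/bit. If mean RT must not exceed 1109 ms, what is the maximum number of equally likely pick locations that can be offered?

190·log₂ n ≤ 1109 − 280 = 829, giving log₂ n ≤ 4.3632 and n ≤ 20.580. The largest whole number is 20.

20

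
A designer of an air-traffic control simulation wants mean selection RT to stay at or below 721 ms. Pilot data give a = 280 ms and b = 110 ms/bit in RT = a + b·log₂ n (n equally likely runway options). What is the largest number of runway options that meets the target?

Information budget: (721 − 280)/110 = 4.0091 bits, so n ≤ 2^4.0091 = 16.101 → at most 16.

16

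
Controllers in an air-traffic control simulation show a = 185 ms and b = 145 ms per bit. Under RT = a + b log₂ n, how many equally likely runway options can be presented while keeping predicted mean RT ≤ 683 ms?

10

145·log₂ n ≤ 683 − 185 = 498, giving log₂ n ≤ 3.4345 and n ≤ 10.811. The largest whole number is 10.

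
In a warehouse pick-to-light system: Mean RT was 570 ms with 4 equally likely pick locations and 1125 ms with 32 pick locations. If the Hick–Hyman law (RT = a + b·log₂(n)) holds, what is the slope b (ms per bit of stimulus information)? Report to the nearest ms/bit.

185 ms/bit

Slope: b = (1125 − 570) / (log₂ 32 − log₂ 4) = 555/3.0000 = 185 ms/bit.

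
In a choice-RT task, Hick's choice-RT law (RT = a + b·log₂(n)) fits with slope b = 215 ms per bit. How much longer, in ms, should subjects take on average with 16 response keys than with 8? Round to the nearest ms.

215 ms

The intercept a cancels: ΔRT = b·(log₂ n₂ − log₂ n₁) = b·log₂(n₂/n₁).
log₂(16) − log₂(8) = log₂(16/8) = log₂(2) = 1.
ΔRT = 215 × 1.0000 = 215.000 ms.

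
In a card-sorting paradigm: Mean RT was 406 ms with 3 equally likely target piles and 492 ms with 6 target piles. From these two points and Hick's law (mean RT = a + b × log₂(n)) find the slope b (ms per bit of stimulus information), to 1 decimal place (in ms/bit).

The slope on a log₂ axis is (492 − 406) / (2.5850 − 1.5850) = 86.000 ms/bit.

86.0 ms/bit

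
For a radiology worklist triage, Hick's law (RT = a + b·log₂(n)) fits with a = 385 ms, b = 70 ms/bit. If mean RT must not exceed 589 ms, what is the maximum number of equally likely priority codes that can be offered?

Information budget: (589 − 385)/70 = 2.9143 bits, so n ≤ 2^2.9143 = 7.539 → at most 7.

7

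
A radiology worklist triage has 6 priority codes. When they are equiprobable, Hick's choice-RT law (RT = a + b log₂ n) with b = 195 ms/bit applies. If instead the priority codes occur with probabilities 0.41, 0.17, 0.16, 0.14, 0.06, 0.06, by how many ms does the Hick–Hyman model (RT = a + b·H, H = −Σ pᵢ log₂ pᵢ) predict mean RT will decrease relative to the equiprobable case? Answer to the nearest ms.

The RT saving is b·ΔH. Equiprobable H₀ = log₂(6) = 2.5850 bits; with the given probabilities H = 2.2692 bits.
b·(H₀ − H) = 195 × (2.5850 − 2.2692) = 61.58 ms.

62 ms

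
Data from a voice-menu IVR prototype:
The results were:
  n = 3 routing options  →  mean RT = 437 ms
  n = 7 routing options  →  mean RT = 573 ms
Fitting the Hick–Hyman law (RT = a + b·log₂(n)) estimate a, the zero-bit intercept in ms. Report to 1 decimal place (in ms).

b = (RT₂ − RT₁)/(log₂ n₂ − log₂ n₁) = (573 − 437)/(2.8074 − 1.5850) = 111.257 ms/bit.
Intercept: a = 437 − 111.257·log₂(3) = 260.661 ms.

260.7 ms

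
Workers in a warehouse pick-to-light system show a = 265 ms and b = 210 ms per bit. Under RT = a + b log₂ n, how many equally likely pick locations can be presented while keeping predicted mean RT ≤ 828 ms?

210·log₂ n ≤ 828 − 265 = 563, giving log₂ n ≤ 2.6810 and n ≤ 6.413. The largest whole number is 6.

6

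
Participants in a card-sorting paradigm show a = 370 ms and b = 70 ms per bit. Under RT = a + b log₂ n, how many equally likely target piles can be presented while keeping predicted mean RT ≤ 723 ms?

32

70·log₂ n ≤ 723 − 370 = 353, giving log₂ n ≤ 5.0429 and n ≤ 32.965. The largest whole number is 32.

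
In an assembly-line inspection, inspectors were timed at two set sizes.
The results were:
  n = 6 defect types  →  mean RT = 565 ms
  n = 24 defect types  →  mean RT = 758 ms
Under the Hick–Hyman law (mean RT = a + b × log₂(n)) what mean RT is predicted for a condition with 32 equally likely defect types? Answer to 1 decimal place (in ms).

798.1 ms

With log₂ n on the abscissa the relation is linear; from the two conditions:
  b = (758 − 565) / (log₂ 24 − log₂ 6) = 193 / (4.5850 − 2.5850) = 96.500 ms/bit
  a = 565 − 96.500 × 2.5850 = 315.551 ms
Then RT(32) = 315.551 + 96.500 × log₂ 32 = 315.551 + 96.500 × 5 ≈ 798.051 ms.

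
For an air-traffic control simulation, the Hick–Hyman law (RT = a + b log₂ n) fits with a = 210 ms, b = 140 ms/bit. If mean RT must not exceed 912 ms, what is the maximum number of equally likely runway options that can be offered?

32

Set 210 + 140·log₂ n ≤ 912 → log₂ n ≤ (912 − 210)/140 = 5.0143.
So n ≤ 2^5.0143 = 32.318; the largest integer n is 32.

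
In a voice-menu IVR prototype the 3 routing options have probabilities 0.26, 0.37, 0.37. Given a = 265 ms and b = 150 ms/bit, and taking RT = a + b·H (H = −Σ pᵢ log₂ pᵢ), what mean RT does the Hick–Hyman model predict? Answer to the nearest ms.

Entropy contributions −pᵢ log₂ pᵢ: 0.5053, 0.5307, 0.5307; sum H = 1.5667 bits.
RT = a + bH = 265 + 150·1.5667 = 500.01 ms.

500 ms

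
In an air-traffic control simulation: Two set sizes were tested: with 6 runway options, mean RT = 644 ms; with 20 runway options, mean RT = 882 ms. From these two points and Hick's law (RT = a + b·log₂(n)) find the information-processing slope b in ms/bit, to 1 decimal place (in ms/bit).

The slope on a log₂ axis is (882 − 644) / (4.3219 − 2.5850) = 137.021 ms/bit.

137.0 ms/bit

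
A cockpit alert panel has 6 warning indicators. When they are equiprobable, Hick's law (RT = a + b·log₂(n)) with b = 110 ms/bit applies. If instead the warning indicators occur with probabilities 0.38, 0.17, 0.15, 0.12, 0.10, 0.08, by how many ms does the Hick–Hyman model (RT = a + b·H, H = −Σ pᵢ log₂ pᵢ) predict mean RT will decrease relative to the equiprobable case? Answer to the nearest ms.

Equiprobable entropy H₀ = log₂ 6 = 2.5850 bits.
Skewed entropy H = −Σ pᵢ log₂ pᵢ = 2.3664 bits.
ΔRT = b·(H₀ − H) = 110 × 0.2186 = 24.05 ms.

24 ms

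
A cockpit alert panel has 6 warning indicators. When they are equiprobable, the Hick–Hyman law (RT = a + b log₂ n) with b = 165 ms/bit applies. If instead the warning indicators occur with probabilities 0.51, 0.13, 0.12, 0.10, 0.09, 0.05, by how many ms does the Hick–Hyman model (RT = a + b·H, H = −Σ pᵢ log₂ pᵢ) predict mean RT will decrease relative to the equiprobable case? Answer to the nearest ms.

The RT saving is b·ΔH. Equiprobable H₀ = log₂(6) = 2.5850 bits; with the given probabilities H = 2.1061 bits.
b·(H₀ − H) = 165 × (2.5850 − 2.1061) = 79.01 ms.

79 ms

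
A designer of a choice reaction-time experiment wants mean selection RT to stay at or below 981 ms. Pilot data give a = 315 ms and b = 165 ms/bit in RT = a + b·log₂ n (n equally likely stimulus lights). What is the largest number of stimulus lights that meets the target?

16

165·log₂ n ≤ 981 − 315 = 666, giving log₂ n ≤ 4.0364 and n ≤ 16.408. The largest whole number is 16.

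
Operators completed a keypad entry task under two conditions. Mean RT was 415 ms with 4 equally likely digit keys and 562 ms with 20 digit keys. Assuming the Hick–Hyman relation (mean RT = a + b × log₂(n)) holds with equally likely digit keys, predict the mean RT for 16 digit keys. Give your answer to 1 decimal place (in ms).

Fit slope and intercept:
  b = (562 − 415) / (log₂ 20 − log₂ 4) = 147 / (4.3219 − 2) = 63.309 ms/bit
  a = 415 − 63.309 × 2 = 288.381 ms
Then RT(16) = 288.381 + 63.309 × log₂ 16 = 288.381 + 63.309 × 4 ≈ 541.619 ms.

541.6 ms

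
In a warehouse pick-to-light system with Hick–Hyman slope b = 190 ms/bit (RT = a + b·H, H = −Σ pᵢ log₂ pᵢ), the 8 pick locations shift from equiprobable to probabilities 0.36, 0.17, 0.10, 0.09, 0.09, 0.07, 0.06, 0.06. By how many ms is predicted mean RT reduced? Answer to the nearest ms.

Equiprobable entropy H₀ = log₂ 8 = 3.0000 bits.
Skewed entropy H = −Σ pᵢ log₂ pᵢ = 2.6783 bits.
ΔRT = b·(H₀ − H) = 190 × 0.3217 = 61.12 ms.

61 ms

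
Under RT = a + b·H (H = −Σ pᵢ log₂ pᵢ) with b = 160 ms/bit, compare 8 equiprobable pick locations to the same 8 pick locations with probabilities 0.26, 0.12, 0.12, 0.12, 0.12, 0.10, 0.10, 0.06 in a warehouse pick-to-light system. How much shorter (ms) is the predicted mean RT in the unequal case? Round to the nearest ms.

Equiprobable entropy H₀ = log₂ 8 = 3.0000 bits.
Skewed entropy H = −Σ pᵢ log₂ pᵢ = 2.8815 bits.
ΔRT = b·(H₀ − H) = 160 × 0.1185 = 18.96 ms.

19 ms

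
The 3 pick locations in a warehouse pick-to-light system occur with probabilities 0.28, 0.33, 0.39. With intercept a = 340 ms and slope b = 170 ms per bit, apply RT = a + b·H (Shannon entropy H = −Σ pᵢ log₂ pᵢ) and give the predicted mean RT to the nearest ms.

607 ms

Entropy contributions −pᵢ log₂ pᵢ: 0.5142, 0.5278, 0.5298; sum H = 1.5718 bits.
RT = a + bH = 340 + 170·1.5718 = 607.21 ms.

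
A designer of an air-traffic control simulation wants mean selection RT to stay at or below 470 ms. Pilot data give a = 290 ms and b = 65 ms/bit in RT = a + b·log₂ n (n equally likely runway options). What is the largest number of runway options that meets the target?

6

Set 290 + 65·log₂ n ≤ 470 → log₂ n ≤ (470 − 290)/65 = 2.7692.
So n ≤ 2^2.7692 = 6.817; the largest integer n is 6.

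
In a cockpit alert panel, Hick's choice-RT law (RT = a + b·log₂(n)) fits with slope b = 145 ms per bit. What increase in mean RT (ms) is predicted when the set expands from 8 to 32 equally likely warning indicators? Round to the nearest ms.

Only the slope matters, since a is common to both: ΔRT = b·log₂(n₂/n₁).
log₂(32) − log₂(8) = log₂(32/8) = log₂(4) = 2.
ΔRT = 145 × 2.0000 = 290.000 ms.

290 ms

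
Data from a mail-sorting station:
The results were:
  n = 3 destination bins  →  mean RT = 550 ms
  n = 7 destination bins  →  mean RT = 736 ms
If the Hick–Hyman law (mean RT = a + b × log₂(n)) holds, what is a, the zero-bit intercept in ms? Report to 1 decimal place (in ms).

308.8 ms

Slope: b = (736 − 550) / (log₂ 7 − log₂ 3) = 186/1.2224 = 152.161 ms/bit.
Intercept: a = 550 − 152.161·log₂(3) = 308.831 ms.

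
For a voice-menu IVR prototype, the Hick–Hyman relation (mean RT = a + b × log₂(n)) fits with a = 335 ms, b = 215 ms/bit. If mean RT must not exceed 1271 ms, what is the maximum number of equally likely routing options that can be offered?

Set 335 + 215·log₂ n ≤ 1271 → log₂ n ≤ (1271 − 335)/215 = 4.3535.
So n ≤ 2^4.3535 = 20.442; the largest integer n is 20.

20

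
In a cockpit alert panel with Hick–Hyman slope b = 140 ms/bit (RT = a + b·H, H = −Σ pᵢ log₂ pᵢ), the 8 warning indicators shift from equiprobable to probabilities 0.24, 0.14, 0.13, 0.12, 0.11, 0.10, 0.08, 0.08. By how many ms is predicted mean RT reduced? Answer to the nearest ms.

Equiprobable entropy H₀ = log₂ 8 = 3.0000 bits.
Skewed entropy H = −Σ pᵢ log₂ pᵢ = 2.9065 bits.
ΔRT = b·(H₀ − H) = 140 × 0.0935 = 13.10 ms.

13 ms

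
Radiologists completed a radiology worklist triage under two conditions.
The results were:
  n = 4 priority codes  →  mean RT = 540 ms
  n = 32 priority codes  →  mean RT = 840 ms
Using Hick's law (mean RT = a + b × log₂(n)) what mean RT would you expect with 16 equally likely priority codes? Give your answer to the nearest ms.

With log₂ n on the abscissa the relation is linear; from the two conditions:
  b = (840 − 540) / (log₂ 32 − log₂ 4) = 300 / (5 − 2) = 100 ms/bit
  a = 540 − 100 × 2 = 340 ms
Then RT(16) = 340 + 100 × log₂ 16 = 340 + 100 × 4 ≈ 740.000 ms.

740 ms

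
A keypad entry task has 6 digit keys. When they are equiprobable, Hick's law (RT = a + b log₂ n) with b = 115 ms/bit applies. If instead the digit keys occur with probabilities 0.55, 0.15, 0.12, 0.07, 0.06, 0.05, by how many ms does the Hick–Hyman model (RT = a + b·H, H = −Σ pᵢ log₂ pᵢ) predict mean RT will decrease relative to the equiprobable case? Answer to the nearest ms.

Equiprobable entropy H₀ = log₂ 6 = 2.5850 bits.
Skewed entropy H = −Σ pᵢ log₂ pᵢ = 1.9802 bits.
ΔRT = b·(H₀ − H) = 115 × 0.6048 = 69.55 ms.

70 ms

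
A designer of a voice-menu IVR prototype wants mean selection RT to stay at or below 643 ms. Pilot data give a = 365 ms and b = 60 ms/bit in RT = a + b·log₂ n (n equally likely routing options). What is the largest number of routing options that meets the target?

Set 365 + 60·log₂ n ≤ 643 → log₂ n ≤ (643 − 365)/60 = 4.6333.
So n ≤ 2^4.6333 = 24.818; the largest integer n is 24.

24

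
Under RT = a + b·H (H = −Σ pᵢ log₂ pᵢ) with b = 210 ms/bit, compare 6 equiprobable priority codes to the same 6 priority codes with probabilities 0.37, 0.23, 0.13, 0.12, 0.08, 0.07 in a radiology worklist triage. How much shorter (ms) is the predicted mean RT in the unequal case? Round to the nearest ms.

54 ms

The RT saving is b·ΔH. Equiprobable H₀ = log₂(6) = 2.5850 bits; with the given probabilities H = 2.3282 bits.
b·(H₀ − H) = 210 × (2.5850 − 2.3282) = 53.93 ms.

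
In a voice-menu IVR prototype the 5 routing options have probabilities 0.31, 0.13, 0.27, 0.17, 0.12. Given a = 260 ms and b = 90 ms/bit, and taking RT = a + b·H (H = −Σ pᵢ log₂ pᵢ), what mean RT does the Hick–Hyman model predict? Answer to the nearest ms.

Entropy contributions −pᵢ log₂ pᵢ: 0.5238, 0.3826, 0.5100, 0.4346, 0.3671; sum H = 2.2181 bits.
RT = a + bH = 260 + 90·2.2181 = 459.63 ms.

460 ms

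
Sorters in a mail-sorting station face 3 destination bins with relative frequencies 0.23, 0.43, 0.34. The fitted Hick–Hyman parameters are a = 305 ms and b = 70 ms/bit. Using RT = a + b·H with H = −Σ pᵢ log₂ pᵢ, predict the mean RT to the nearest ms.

H = 0.23·log₂(1/0.23) + 0.43·log₂(1/0.43) + 0.34·log₂(1/0.34) = 1.5404 bits.
RT = 305 + 70 × 1.5404 = 412.83 ms.

413 ms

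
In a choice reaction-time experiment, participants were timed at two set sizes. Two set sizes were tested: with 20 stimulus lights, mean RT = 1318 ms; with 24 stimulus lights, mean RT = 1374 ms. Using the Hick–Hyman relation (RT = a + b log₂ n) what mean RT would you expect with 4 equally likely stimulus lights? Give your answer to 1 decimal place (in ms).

RT is linear in log₂ n, so two points fix the line:
  b = (1374 − 1318) / (log₂ 24 − log₂ 20) = 56 / (4.5850 − 4.3219) = 212.900 ms/bit
  a = 1318 − 212.900 × 4.3219 = 397.862 ms
Then RT(4) = 397.862 + 212.900 × log₂ 4 = 397.862 + 212.900 × 2 ≈ 823.662 ms.

823.7 ms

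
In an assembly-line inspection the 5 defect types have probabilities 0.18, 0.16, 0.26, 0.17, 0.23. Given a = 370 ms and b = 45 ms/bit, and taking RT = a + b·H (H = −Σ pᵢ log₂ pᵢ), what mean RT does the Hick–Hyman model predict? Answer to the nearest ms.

473 ms

Entropy contributions −pᵢ log₂ pᵢ: 0.4453, 0.4230, 0.5053, 0.4346, 0.4877; sum H = 2.2959 bits.
RT = a + bH = 370 + 45·2.2959 = 473.31 ms.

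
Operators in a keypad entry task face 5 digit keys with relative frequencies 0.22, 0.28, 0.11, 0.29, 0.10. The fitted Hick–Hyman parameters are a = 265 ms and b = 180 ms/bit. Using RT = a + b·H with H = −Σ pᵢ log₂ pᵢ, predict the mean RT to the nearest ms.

660 ms

Entropy contributions −pᵢ log₂ pᵢ: 0.4806, 0.5142, 0.3503, 0.5179, 0.3322; sum H = 2.1952 bits.
RT = a + bH = 265 + 180·2.1952 = 660.13 ms.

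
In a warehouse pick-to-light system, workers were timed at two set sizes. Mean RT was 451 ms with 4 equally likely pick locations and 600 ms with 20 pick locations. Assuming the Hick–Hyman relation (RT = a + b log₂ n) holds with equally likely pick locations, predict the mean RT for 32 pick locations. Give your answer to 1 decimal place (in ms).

643.5 ms

With log₂ n on the abscissa the relation is linear; from the two conditions:
  b = (600 − 451) / (log₂ 20 − log₂ 4) = 149 / (4.3219 − 2) = 64.171 ms/bit
  a = 451 − 64.171 × 2 = 322.658 ms
Then RT(32) = 322.658 + 64.171 × log₂ 32 = 322.658 + 64.171 × 5 ≈ 643.512 ms.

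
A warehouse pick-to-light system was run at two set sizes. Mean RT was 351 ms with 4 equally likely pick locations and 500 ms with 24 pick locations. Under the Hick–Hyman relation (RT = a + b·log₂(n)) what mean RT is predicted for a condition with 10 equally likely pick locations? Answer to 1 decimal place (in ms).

RT is linear in log₂ n, so two points fix the line:
  b = (500 − 351) / (log₂ 24 − log₂ 4) = 149 / (4.5850 − 2) = 57.641 ms/bit
  a = 351 − 57.641 × 2 = 235.718 ms
Then RT(10) = 235.718 + 57.641 × log₂ 10 = 235.718 + 57.641 × 3.3219 ≈ 427.197 ms.

427.2 ms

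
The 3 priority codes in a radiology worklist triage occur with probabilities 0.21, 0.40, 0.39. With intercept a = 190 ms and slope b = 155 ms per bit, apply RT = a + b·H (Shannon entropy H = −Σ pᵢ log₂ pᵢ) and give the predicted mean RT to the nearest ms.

H = 0.21·log₂(1/0.21) + 0.40·log₂(1/0.40) + 0.39·log₂(1/0.39) = 1.5314 bits.
RT = 190 + 155 × 1.5314 = 427.37 ms.

427 ms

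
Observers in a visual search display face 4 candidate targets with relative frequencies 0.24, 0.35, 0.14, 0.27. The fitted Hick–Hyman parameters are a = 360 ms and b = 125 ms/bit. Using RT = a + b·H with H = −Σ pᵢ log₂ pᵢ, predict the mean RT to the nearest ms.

601 ms

Entropy contributions −pᵢ log₂ pᵢ: 0.4941, 0.5301, 0.3971, 0.5100; sum H = 1.9314 bits.
RT = a + bH = 360 + 125·1.9314 = 601.42 ms.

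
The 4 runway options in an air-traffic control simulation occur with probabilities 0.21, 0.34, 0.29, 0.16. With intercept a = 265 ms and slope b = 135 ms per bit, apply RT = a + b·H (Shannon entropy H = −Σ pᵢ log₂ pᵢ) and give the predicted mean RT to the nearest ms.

527 ms

Entropy contributions −pᵢ log₂ pᵢ: 0.4728, 0.5292, 0.5179, 0.4230; sum H = 1.9429 bits.
RT = a + bH = 265 + 135·1.9429 = 527.29 ms.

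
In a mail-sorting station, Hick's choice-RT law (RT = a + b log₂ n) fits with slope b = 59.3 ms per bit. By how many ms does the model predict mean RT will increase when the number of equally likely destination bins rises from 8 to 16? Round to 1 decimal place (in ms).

59.3 ms

ΔRT = (a + b log₂ n₂) − (a + b log₂ n₁) = b·(log₂ n₂ − log₂ n₁).
log₂(16) − log₂(8) = log₂(16/8) = log₂(2) = 1.
ΔRT = 59.3 × 1.0000 = 59.300 ms.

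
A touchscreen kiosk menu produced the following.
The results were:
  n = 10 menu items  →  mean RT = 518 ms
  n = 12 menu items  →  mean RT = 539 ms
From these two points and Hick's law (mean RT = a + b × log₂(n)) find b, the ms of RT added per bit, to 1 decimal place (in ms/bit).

79.8 ms/bit

b = (RT₂ − RT₁)/(log₂ n₂ − log₂ n₁) = (539 − 518)/(3.5850 − 3.3219) = 79.837 ms/bit.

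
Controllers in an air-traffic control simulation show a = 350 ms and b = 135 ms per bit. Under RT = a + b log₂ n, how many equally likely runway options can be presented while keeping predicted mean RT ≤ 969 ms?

24

Set 350 + 135·log₂ n ≤ 969 → log₂ n ≤ (969 − 350)/135 = 4.5852.
So n ≤ 2^4.5852 = 24.004; the largest integer n is 24.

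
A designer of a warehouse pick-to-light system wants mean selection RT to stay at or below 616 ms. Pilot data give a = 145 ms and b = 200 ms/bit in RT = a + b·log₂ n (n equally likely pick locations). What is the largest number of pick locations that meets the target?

5

Set 145 + 200·log₂ n ≤ 616 → log₂ n ≤ (616 − 145)/200 = 2.3550.
So n ≤ 2^2.3550 = 5.116; the largest integer n is 5.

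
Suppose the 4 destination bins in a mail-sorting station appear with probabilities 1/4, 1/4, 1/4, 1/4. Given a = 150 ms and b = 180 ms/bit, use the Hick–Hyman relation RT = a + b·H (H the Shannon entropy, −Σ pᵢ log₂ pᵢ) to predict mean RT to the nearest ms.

H = −Σ pᵢ log₂ pᵢ = 0.25·2 + 0.25·2 + 0.25·2 + 0.25·2 = 2.000 bits.
RT = 150 + 180 × 2.000 = 510.00 ms.

510 ms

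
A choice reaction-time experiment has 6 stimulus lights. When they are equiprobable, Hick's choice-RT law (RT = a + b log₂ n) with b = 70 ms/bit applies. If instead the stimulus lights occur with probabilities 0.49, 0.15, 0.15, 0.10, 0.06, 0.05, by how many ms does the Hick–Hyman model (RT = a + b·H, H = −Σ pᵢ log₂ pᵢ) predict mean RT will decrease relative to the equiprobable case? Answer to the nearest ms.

33 ms

Equiprobable entropy H₀ = log₂ 6 = 2.5850 bits.
Skewed entropy H = −Σ pᵢ log₂ pᵢ = 2.1172 bits.
ΔRT = b·(H₀ − H) = 70 × 0.4678 = 32.74 ms.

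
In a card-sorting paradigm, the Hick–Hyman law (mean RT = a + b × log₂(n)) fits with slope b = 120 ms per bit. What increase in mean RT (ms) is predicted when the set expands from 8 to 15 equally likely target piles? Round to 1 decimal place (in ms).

108.8 ms

Only the slope matters, since a is common to both: ΔRT = b·log₂(n₂/n₁).
log₂(15) − log₂(8) = 3.9069 − 3 = 0.9069.
ΔRT = 120 × 0.9069 = 108.827 ms.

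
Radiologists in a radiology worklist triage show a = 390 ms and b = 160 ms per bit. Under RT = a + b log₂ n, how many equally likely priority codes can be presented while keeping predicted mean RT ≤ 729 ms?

4

160·log₂ n ≤ 729 − 390 = 339, giving log₂ n ≤ 2.1187 and n ≤ 4.343. The largest whole number is 4.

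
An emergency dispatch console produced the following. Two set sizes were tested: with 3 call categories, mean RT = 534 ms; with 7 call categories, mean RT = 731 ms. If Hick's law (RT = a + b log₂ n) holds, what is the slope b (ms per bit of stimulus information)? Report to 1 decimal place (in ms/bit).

161.2 ms/bit

Slope: b = (731 − 534) / (log₂ 7 − log₂ 3) = 197/1.2224 = 161.159 ms/bit.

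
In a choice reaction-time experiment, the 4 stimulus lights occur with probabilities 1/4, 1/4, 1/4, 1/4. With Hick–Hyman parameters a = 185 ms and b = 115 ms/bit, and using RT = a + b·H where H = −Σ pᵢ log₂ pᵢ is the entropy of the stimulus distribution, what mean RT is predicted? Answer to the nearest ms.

415 ms

H = −Σ pᵢ log₂ pᵢ = 0.25·2 + 0.25·2 + 0.25·2 + 0.25·2 = 2.000 bits.
RT = 185 + 115 × 2.000 = 415.00 ms.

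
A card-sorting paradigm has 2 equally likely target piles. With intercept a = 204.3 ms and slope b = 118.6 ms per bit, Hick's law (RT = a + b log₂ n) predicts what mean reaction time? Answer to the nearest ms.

log₂(2) = 1 bits, so RT = 204.3 + 118.6 × 1 ≈ 322.900 ms.

323 ms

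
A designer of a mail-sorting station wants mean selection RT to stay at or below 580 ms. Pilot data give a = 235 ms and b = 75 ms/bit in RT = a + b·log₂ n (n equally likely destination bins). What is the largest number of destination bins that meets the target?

Information budget: (580 − 235)/75 = 4.6000 bits, so n ≤ 2^4.6000 = 24.251 → at most 24.

24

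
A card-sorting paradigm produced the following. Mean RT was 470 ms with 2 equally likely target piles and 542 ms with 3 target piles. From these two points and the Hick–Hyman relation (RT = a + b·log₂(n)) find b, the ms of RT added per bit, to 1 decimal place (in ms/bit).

123.1 ms/bit

The slope on a log₂ axis is (542 − 470) / (1.5850 − 1) = 123.085 ms/bit.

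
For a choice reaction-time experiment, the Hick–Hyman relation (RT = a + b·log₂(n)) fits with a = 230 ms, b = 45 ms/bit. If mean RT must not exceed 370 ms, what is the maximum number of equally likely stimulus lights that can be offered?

8

45·log₂ n ≤ 370 − 230 = 140, giving log₂ n ≤ 3.1111 and n ≤ 8.640. The largest whole number is 8.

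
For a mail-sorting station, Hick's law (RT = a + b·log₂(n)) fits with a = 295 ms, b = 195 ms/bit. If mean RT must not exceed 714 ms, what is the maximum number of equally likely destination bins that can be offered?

4

195·log₂ n ≤ 714 − 295 = 419, giving log₂ n ≤ 2.1487 and n ≤ 4.434. The largest whole number is 4.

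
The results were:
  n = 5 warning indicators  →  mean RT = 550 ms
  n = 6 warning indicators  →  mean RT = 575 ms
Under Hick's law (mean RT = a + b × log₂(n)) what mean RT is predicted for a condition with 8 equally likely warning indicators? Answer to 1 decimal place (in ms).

614.4 ms

RT is linear in log₂ n, so two points fix the line:
  b = (575 − 550) / (log₂ 6 − log₂ 5) = 25 / (2.5850 − 2.3219) = 95.045 ms/bit
  a = 550 − 95.045 × 2.3219 = 329.313 ms
Then RT(8) = 329.313 + 95.045 × log₂ 8 = 329.313 + 95.045 × 3 ≈ 614.447 ms.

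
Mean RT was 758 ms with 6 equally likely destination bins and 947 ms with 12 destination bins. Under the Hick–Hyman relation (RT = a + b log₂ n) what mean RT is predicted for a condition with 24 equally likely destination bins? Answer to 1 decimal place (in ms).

RT is linear in log₂ n, so two points fix the line:
  b = (947 − 758) / (log₂ 12 − log₂ 6) = 189 / (3.5850 − 2.5850) = 189.000 ms/bit
  a = 758 − 189.000 × 2.5850 = 269.442 ms
Then RT(24) = 269.442 + 189.000 × log₂ 24 = 269.442 + 189.000 × 4.5850 ≈ 1136.000 ms.

1136.0 ms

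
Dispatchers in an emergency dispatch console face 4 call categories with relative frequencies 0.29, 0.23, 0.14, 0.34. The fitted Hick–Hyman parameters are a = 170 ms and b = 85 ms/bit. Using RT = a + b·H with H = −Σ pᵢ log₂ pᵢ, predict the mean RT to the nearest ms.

Entropy contributions −pᵢ log₂ pᵢ: 0.5179, 0.4877, 0.3971, 0.5292; sum H = 1.9319 bits.
RT = a + bH = 170 + 85·1.9319 = 334.21 ms.

334 ms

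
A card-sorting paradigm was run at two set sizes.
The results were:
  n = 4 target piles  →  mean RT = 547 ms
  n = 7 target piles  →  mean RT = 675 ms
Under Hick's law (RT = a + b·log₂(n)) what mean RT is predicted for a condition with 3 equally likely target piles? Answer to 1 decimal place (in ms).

With log₂ n on the abscissa the relation is linear; from the two conditions:
  b = (675 − 547) / (log₂ 7 − log₂ 4) = 128 / (2.8074 − 2) = 158.542 ms/bit
  a = 547 − 158.542 × 2 = 229.915 ms
Then RT(3) = 229.915 + 158.542 × log₂ 3 = 229.915 + 158.542 × 1.5850 ≈ 481.199 ms.

481.2 ms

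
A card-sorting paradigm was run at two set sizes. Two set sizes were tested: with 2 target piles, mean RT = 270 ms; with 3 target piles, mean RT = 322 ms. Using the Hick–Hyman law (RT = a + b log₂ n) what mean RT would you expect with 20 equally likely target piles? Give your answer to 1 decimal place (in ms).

565.3 ms

Solve the two-equation system in a and b:
  b = (322 − 270) / (log₂ 3 − log₂ 2) = 52 / (1.5850 − 1) = 88.895 ms/bit
  a = 270 − 88.895 × 1 = 181.105 ms
Then RT(20) = 181.105 + 88.895 × log₂ 20 = 181.105 + 88.895 × 4.3219 ≈ 565.301 ms.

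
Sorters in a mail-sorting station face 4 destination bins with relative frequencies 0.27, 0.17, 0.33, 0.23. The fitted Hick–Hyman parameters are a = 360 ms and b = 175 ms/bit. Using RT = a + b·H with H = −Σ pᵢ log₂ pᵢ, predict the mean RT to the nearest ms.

703 ms

H = 0.27·log₂(1/0.27) + 0.17·log₂(1/0.17) + 0.33·log₂(1/0.33) + 0.23·log₂(1/0.23) = 1.9601 bits.
RT = 360 + 175 × 1.9601 = 703.02 ms.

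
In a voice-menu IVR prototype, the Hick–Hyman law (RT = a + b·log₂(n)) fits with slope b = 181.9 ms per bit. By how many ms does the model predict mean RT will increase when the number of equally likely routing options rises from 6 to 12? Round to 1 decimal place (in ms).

181.9 ms

The intercept a cancels: ΔRT = b·(log₂ n₂ − log₂ n₁) = b·log₂(n₂/n₁).
log₂(12) − log₂(6) = log₂(12/6) = log₂(2) = 1.
ΔRT = 181.9 × 1.0000 = 181.900 ms.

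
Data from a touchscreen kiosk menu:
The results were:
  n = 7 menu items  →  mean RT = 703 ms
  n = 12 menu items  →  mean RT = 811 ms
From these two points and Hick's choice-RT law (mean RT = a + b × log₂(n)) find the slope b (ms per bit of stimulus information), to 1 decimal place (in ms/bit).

b = (RT₂ − RT₁)/(log₂ n₂ − log₂ n₁) = (811 − 703)/(3.5850 − 2.8074) = 138.888 ms/bit.

138.9 ms/bit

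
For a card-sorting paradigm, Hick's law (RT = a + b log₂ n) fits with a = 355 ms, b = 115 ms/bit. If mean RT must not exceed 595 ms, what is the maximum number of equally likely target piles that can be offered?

4

Set 355 + 115·log₂ n ≤ 595 → log₂ n ≤ (595 − 355)/115 = 2.0870.
So n ≤ 2^2.0870 = 4.249; the largest integer n is 4.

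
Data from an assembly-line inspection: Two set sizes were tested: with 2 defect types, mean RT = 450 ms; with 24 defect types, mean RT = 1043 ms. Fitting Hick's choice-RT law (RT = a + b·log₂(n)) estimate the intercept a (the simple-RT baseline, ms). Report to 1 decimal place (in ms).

284.6 ms

The slope on a log₂ axis is (1043 − 450) / (4.5850 − 1) = 165.413 ms/bit.
a = RT₁ − b·log₂ n₁ = 450 − 165.413 × 1 = 284.587 ms.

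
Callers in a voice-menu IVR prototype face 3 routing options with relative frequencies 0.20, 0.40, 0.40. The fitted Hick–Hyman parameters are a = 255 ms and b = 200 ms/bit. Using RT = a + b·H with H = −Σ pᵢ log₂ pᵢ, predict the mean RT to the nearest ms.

H = 0.20·log₂(1/0.20) + 0.40·log₂(1/0.40) + 0.40·log₂(1/0.40) = 1.5219 bits.
RT = 255 + 200 × 1.5219 = 559.39 ms.

559 ms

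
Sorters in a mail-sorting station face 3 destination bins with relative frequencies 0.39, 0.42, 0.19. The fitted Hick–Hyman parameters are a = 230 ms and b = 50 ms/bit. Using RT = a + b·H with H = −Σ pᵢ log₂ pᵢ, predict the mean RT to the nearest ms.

306 ms

H = 0.39·log₂(1/0.39) + 0.42·log₂(1/0.42) + 0.19·log₂(1/0.19) = 1.5107 bits.
RT = 230 + 50 × 1.5107 = 305.53 ms.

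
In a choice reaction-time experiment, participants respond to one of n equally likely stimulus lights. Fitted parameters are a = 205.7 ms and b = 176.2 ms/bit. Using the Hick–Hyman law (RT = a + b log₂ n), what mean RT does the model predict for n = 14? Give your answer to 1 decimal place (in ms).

876.6 ms

log₂(14) = 3.8074 bits, so RT = 205.7 + 176.2 × 3.8074 ≈ 876.556 ms.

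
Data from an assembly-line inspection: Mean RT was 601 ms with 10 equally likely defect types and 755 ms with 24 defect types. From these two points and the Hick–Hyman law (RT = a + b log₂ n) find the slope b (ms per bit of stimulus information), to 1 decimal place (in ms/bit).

121.9 ms/bit

The slope on a log₂ axis is (755 − 601) / (4.5850 − 3.3219) = 121.929 ms/bit.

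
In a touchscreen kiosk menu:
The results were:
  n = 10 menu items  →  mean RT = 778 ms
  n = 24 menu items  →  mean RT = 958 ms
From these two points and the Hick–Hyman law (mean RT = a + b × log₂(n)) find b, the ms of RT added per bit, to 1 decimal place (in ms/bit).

142.5 ms/bit

Slope: b = (958 − 778) / (log₂ 24 − log₂ 10) = 180/1.2630 = 142.514 ms/bit.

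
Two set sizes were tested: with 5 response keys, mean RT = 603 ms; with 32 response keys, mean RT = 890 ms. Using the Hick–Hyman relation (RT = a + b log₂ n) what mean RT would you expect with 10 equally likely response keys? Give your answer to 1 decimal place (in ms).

Fit slope and intercept:
  b = (890 − 603) / (log₂ 32 − log₂ 5) = 287 / (5 − 2.3219) = 107.167 ms/bit
  a = 603 − 107.167 × 2.3219 = 354.167 ms
Then RT(10) = 354.167 + 107.167 × log₂ 10 = 354.167 + 107.167 × 3.3219 ≈ 710.167 ms.

710.2 ms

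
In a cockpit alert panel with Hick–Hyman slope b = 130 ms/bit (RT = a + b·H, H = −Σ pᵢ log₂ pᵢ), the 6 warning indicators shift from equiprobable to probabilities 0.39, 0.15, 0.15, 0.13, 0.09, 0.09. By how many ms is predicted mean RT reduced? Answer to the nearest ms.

Equiprobable entropy H₀ = log₂ 6 = 2.5850 bits.
Skewed entropy H = −Σ pᵢ log₂ pᵢ = 2.3588 bits.
ΔRT = b·(H₀ − H) = 130 × 0.2261 = 29.40 ms.

29 ms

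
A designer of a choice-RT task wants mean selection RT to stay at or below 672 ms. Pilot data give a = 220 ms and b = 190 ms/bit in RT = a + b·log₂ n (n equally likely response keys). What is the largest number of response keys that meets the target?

5

Information budget: (672 − 220)/190 = 2.3789 bits, so n ≤ 2^2.3789 = 5.202 → at most 5.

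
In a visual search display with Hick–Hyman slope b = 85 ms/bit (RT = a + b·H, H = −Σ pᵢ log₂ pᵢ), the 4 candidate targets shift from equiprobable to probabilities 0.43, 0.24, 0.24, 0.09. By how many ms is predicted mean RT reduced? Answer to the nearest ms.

Equiprobable entropy H₀ = log₂ 4 = 2.0000 bits.
Skewed entropy H = −Σ pᵢ log₂ pᵢ = 1.8245 bits.
ΔRT = b·(H₀ − H) = 85 × 0.1755 = 14.92 ms.

15 ms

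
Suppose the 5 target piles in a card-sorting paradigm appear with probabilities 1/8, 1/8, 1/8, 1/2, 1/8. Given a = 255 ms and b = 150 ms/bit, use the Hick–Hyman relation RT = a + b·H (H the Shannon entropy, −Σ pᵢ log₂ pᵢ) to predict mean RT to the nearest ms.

H = −Σ pᵢ log₂ pᵢ = 0.125·3 + 0.125·3 + 0.125·3 + 0.5·1 + 0.125·3 = 2.000 bits.
RT = 255 + 150 × 2.000 = 555.00 ms.

555 ms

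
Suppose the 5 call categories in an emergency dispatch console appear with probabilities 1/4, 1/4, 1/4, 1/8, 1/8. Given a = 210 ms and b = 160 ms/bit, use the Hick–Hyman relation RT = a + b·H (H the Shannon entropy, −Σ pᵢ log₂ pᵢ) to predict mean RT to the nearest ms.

570 ms

H = −Σ pᵢ log₂ pᵢ = 0.25·2 + 0.25·2 + 0.25·2 + 0.125·3 + 0.125·3 = 2.250 bits.
RT = 210 + 160 × 2.250 = 570.00 ms.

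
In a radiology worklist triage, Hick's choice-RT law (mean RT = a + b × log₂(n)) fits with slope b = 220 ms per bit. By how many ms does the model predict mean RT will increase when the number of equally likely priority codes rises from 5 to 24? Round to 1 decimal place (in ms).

The intercept a cancels: ΔRT = b·(log₂ n₂ − log₂ n₁) = b·log₂(n₂/n₁).
log₂(24) − log₂(5) = 4.5850 − 2.3219 = 2.2630.
ΔRT = 220 × 2.2630 = 497.868 ms.

497.9 ms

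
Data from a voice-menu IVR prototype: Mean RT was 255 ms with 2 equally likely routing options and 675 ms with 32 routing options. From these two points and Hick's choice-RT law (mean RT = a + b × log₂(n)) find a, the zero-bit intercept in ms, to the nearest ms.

b = (RT₂ − RT₁)/(log₂ n₂ − log₂ n₁) = (675 − 255)/(5 − 1) = 105 ms/bit.
a = RT₁ − b·log₂ n₁ = 255 − 105 × 1 = 150.000 ms.

150 ms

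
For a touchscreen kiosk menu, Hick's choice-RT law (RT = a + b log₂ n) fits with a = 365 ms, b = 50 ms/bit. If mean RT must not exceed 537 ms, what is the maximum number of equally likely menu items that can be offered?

Set 365 + 50·log₂ n ≤ 537 → log₂ n ≤ (537 − 365)/50 = 3.4400.
So n ≤ 2^3.4400 = 10.853; the largest integer n is 10.

10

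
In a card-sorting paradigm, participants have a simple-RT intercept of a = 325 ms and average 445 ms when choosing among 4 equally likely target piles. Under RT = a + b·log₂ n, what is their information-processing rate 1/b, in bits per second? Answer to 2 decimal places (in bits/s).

b = (445 − 325)/log₂ 4 = 120/2 = 60.000 ms per bit = 0.06000 s/bit; the reciprocal is 16.667 bits/s.

16.67 bits/s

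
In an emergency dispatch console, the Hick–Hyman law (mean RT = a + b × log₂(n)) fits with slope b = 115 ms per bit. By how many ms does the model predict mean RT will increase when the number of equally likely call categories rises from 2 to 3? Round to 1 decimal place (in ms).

ΔRT = (a + b log₂ n₂) − (a + b log₂ n₁) = b·(log₂ n₂ − log₂ n₁).
log₂(3) − log₂(2) = 1.5850 − 1 = 0.5850.
ΔRT = 115 × 0.5850 = 67.271 ms.

67.3 ms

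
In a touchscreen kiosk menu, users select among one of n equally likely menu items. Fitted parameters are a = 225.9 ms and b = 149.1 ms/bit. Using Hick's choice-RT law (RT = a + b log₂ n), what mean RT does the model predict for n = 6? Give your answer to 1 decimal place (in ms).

611.3 ms

log₂(6) = 2.5850 bits, so RT = 225.9 + 149.1 × 2.5850 ≈ 611.318 ms.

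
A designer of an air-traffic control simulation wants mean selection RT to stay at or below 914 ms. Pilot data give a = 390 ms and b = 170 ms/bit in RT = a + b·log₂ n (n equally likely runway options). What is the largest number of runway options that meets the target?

170·log₂ n ≤ 914 − 390 = 524, giving log₂ n ≤ 3.0824 and n ≤ 8.470. The largest whole number is 8.

8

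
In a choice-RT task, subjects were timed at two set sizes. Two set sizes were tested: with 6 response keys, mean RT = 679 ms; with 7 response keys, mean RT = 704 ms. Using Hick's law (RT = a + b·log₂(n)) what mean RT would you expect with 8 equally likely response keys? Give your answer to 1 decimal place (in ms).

Fit slope and intercept:
  b = (704 − 679) / (log₂ 7 − log₂ 6) = 25 / (2.8074 − 2.5850) = 112.414 ms/bit
  a = 679 − 112.414 × 2.5850 = 388.414 ms
Then RT(8) = 388.414 + 112.414 × log₂ 8 = 388.414 + 112.414 × 3 ≈ 725.656 ms.

725.7 ms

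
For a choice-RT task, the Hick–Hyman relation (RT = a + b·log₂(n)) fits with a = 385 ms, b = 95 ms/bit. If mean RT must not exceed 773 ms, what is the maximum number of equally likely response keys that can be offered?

16

95·log₂ n ≤ 773 − 385 = 388, giving log₂ n ≤ 4.0842 and n ≤ 16.962. The largest whole number is 16.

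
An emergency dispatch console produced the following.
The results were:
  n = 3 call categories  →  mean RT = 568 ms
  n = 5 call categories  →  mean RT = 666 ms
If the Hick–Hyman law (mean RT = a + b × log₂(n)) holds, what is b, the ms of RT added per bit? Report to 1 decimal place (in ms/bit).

The slope on a log₂ axis is (666 − 568) / (2.3219 − 1.5850) = 132.978 ms/bit.

133.0 ms/bit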